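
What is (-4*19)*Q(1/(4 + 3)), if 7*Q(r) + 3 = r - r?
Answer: 228/7 ≈ 32.571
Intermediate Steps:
Q(r) = -3/7 (Q(r) = -3/7 + (r - r)/7 = -3/7 + (1/7)*0 = -3/7 + 0 = -3/7)
(-4*19)*Q(1/(4 + 3)) = -4*19*(-3/7) = -76*(-3/7) = 228/7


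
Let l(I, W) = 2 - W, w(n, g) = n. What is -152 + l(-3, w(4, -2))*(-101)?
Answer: 50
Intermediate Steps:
-152 + l(-3, w(4, -2))*(-101) = -152 + (2 - 1*4)*(-101) = -152 + (2 - 4)*(-101) = -152 - 2*(-101) = -152 + 202 = 50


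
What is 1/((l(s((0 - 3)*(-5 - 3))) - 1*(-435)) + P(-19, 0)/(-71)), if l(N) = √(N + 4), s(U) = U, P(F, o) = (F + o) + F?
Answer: 2195533/956090781 - 10082*√7/956090781 ≈ 0.0022685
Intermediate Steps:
P(F, o) = o + 2*F
l(N) = √(4 + N)
1/((l(s((0 - 3)*(-5 - 3))) - 1*(-435)) + P(-19, 0)/(-71)) = 1/((√(4 + (0 - 3)*(-5 - 3)) - 1*(-435)) + (0 + 2*(-19))/(-71)) = 1/((√(4 - 3*(-8)) + 435) + (0 - 38)*(-1/71)) = 1/((√(4 + 24) + 435) - 38*(-1/71)) = 1/((√28 + 435) + 38/71) = 1/((2*√7 + 435) + 38/71) = 1/((435 + 2*√7) + 38/71) = 1/(30923/71 + 2*√7)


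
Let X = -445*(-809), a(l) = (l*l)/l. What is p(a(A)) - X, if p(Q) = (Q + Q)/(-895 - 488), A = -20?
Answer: -497886875/1383 ≈ -3.6001e+5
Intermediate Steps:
a(l) = l (a(l) = l**2/l = l)
X = 360005
p(Q) = -2*Q/1383 (p(Q) = (2*Q)/(-1383) = (2*Q)*(-1/1383) = -2*Q/1383)
p(a(A)) - X = -2/1383*(-20) - 1*360005 = 40/1383 - 360005 = -497886875/1383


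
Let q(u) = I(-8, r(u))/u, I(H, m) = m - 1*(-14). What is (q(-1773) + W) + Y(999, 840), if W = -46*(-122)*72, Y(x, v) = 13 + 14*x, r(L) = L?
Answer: 741227458/1773 ≈ 4.1806e+5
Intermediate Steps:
I(H, m) = 14 + m (I(H, m) = m + 14 = 14 + m)
W = 404064 (W = 5612*72 = 404064)
q(u) = (14 + u)/u
(q(-1773) + W) + Y(999, 840) = ((14 - 1773)/(-1773) + 404064) + (13 + 14*999) = (-1/1773*(-1759) + 404064) + (13 + 13986) = (1759/1773 + 404064) + 13999 = 716407231/1773 + 13999 = 741227458/1773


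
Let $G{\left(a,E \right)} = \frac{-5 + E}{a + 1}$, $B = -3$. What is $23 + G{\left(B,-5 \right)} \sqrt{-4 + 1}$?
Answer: $23 + 5 i \sqrt{3} \approx 23.0 + 8.6602 i$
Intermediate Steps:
$G{\left(a,E \right)} = \frac{-5 + E}{1 + a}$
$23 + G{\left(B,-5 \right)} \sqrt{-4 + 1} = 23 + \frac{-5 - 5}{1 - 3} \sqrt{-4 + 1} = 23 + \frac{1}{-2} \left(-10\right) \sqrt{-3} = 23 + \left(- \frac{1}{2}\right) \left(-10\right) i \sqrt{3} = 23 + 5 i \sqrt{3}$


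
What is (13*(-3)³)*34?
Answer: -11934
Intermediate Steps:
(13*(-3)³)*34 = (13*(-27))*34 = -351*34 = -11934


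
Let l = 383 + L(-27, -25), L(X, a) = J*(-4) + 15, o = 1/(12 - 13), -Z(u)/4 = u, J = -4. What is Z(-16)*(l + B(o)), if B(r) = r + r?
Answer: 26368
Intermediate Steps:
Z(u) = -4*u
o = -1 (o = 1/(-1) = -1)
L(X, a) = 31 (L(X, a) = -4*(-4) + 15 = 16 + 15 = 31)
B(r) = 2*r
l = 414 (l = 383 + 31 = 414)
Z(-16)*(l + B(o)) = (-4*(-16))*(414 + 2*(-1)) = 64*(414 - 2) = 64*412 = 26368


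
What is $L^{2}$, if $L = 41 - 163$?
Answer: $14884$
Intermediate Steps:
$L = -122$
$L^{2} = \left(-122\right)^{2} = 14884$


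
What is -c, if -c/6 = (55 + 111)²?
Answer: 165336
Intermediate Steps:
c = -165336 (c = -6*(55 + 111)² = -6*166² = -6*27556 = -165336)
-c = -1*(-165336) = 165336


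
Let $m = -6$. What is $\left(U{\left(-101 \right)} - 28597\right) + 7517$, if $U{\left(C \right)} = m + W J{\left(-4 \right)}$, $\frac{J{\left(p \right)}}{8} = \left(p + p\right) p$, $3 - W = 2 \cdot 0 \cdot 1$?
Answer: $-20318$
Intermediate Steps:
$W = 3$ ($W = 3 - 2 \cdot 0 \cdot 1 = 3 - 0 \cdot 1 = 3 - 0 = 3 + 0 = 3$)
$J{\left(p \right)} = 16 p^{2}$ ($J{\left(p \right)} = 8 \left(p + p\right) p = 8 \cdot 2 p p = 8 \cdot 2 p^{2} = 16 p^{2}$)
$U{\left(C \right)} = 762$ ($U{\left(C \right)} = -6 + 3 \cdot 16 \left(-4\right)^{2} = -6 + 3 \cdot 16 \cdot 16 = -6 + 3 \cdot 256 = -6 + 768 = 762$)
$\left(U{\left(-101 \right)} - 28597\right) + 7517 = \left(762 - 28597\right) + 7517 = -27835 + 7517 = -20318$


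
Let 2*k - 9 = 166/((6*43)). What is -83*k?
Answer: -51626/129 ≈ -400.20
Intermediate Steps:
k = 622/129 (k = 9/2 + (166/((6*43)))/2 = 9/2 + (166/258)/2 = 9/2 + (166*(1/258))/2 = 9/2 + (1/2)*(83/129) = 9/2 + 83/258 = 622/129 ≈ 4.8217)
-83*k = -83*622/129 = -51626/129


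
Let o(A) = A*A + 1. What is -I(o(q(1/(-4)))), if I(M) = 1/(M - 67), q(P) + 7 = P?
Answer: 16/215 ≈ 0.074419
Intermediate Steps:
q(P) = -7 + P
o(A) = 1 + A² (o(A) = A² + 1 = 1 + A²)
I(M) = 1/(-67 + M)
-I(o(q(1/(-4)))) = -1/(-67 + (1 + (-7 + 1/(-4))²)) = -1/(-67 + (1 + (-7 - ¼)²)) = -1/(-67 + (1 + (-29/4)²)) = -1/(-67 + (1 + 841/16)) = -1/(-67 + 857/16) = -1/(-215/16) = -1*(-16/215) = 16/215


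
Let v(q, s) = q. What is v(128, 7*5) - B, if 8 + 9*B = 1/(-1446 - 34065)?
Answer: 41192761/319599 ≈ 128.89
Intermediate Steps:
B = -284089/319599 (B = -8/9 + 1/(9*(-1446 - 34065)) = -8/9 + (⅑)/(-35511) = -8/9 + (⅑)*(-1/35511) = -8/9 - 1/319599 = -284089/319599 ≈ -0.88889)
v(128, 7*5) - B = 128 - 1*(-284089/319599) = 128 + 284089/319599 = 41192761/319599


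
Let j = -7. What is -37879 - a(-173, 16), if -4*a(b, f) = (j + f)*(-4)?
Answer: -37888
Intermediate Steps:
a(b, f) = -7 + f (a(b, f) = -(-7 + f)*(-4)/4 = -(28 - 4*f)/4 = -7 + f)
-37879 - a(-173, 16) = -37879 - (-7 + 16) = -37879 - 1*9 = -37879 - 9 = -37888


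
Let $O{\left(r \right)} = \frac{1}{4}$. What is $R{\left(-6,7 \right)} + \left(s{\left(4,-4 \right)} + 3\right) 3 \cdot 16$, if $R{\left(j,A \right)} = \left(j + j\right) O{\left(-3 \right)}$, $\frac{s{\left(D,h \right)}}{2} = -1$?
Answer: $45$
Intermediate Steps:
$s{\left(D,h \right)} = -2$ ($s{\left(D,h \right)} = 2 \left(-1\right) = -2$)
$O{\left(r \right)} = \frac{1}{4}$
$R{\left(j,A \right)} = \frac{j}{2}$ ($R{\left(j,A \right)} = \left(j + j\right) \frac{1}{4} = 2 j \frac{1}{4} = \frac{j}{2}$)
$R{\left(-6,7 \right)} + \left(s{\left(4,-4 \right)} + 3\right) 3 \cdot 16 = \frac{1}{2} \left(-6\right) + \left(-2 + 3\right) 3 \cdot 16 = -3 + 1 \cdot 3 \cdot 16 = -3 + 3 \cdot 16 = -3 + 48 = 45$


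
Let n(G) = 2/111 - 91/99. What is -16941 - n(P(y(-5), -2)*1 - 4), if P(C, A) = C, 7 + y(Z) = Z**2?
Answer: -62051582/3663 ≈ -16940.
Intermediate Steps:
y(Z) = -7 + Z**2
n(G) = -3301/3663 (n(G) = 2*(1/111) - 91*1/99 = 2/111 - 91/99 = -3301/3663)
-16941 - n(P(y(-5), -2)*1 - 4) = -16941 - 1*(-3301/3663) = -16941 + 3301/3663 = -62051582/3663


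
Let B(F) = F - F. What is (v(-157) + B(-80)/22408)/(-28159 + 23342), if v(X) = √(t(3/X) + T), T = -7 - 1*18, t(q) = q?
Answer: -2*I*√154174/756269 ≈ -0.0010384*I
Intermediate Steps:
B(F) = 0
T = -25 (T = -7 - 18 = -25)
v(X) = √(-25 + 3/X) (v(X) = √(3/X - 25) = √(-25 + 3/X))
(v(-157) + B(-80)/22408)/(-28159 + 23342) = (√(-25 + 3/(-157)) + 0/22408)/(-28159 + 23342) = (√(-25 + 3*(-1/157)) + 0*(1/22408))/(-4817) = (√(-25 - 3/157) + 0)*(-1/4817) = (√(-3928/157) + 0)*(-1/4817) = (2*I*√154174/157 + 0)*(-1/4817) = (2*I*√154174/157)*(-1/4817) = -2*I*√154174/756269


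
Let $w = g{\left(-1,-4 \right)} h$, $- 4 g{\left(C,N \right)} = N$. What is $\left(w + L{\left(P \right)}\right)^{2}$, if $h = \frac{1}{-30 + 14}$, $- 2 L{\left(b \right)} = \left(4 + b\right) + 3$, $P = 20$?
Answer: $\frac{47089}{256} \approx 183.94$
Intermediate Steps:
$g{\left(C,N \right)} = - \frac{N}{4}$
$L{\left(b \right)} = - \frac{7}{2} - \frac{b}{2}$ ($L{\left(b \right)} = - \frac{\left(4 + b\right) + 3}{2} = - \frac{7 + b}{2} = - \frac{7}{2} - \frac{b}{2}$)
$h = - \frac{1}{16}$ ($h = \frac{1}{-16} = - \frac{1}{16} \approx -0.0625$)
$w = - \frac{1}{16}$ ($w = \left(- \frac{1}{4}\right) \left(-4\right) \left(- \frac{1}{16}\right) = 1 \left(- \frac{1}{16}\right) = - \frac{1}{16} \approx -0.0625$)
$\left(w + L{\left(P \right)}\right)^{2} = \left(- \frac{1}{16} - \frac{27}{2}\right)^{2} = \left(- \frac{217}{16}\right)^{2} = \frac{47089}{256}$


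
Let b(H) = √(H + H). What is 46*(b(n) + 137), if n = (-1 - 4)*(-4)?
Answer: 6302 + 92*√10 ≈ 6592.9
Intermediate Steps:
n = 20 (n = -5*(-4) = 20)
b(H) = √2*√H (b(H) = √(2*H) = √2*√H)
46*(b(n) + 137) = 46*(√2*√20 + 137) = 46*(√2*(2*√5) + 137) = 46*(2*√10 + 137) = 46*(137 + 2*√10) = 6302 + 92*√10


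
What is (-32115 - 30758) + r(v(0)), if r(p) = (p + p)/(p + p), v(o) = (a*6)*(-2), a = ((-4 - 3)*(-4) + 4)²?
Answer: -62872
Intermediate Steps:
a = 1024 (a = (-7*(-4) + 4)² = (28 + 4)² = 32² = 1024)
v(o) = -12288 (v(o) = (1024*6)*(-2) = 6144*(-2) = -12288)
r(p) = 1 (r(p) = (2*p)/((2*p)) = (2*p)*(1/(2*p)) = 1)
(-32115 - 30758) + r(v(0)) = (-32115 - 30758) + 1 = -62873 + 1 = -62872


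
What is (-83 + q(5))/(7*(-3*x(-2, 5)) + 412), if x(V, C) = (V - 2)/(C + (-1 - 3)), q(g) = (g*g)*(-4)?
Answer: -183/496 ≈ -0.36895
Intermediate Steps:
q(g) = -4*g² (q(g) = g²*(-4) = -4*g²)
x(V, C) = (-2 + V)/(-4 + C) (x(V, C) = (-2 + V)/(C - 4) = (-2 + V)/(-4 + C))
(-83 + q(5))/(7*(-3*x(-2, 5)) + 412) = (-83 - 4*5²)/(7*(-3*(-2 - 2)/(-4 + 5)) + 412) = (-83 - 4*25)/(7*(-3*(-4)/1) + 412) = (-83 - 100)/(7*(-3*(-4)) + 412) = -183/(7*(-3*(-4)) + 412) = -183/(7*12 + 412) = -183/(84 + 412) = -183/496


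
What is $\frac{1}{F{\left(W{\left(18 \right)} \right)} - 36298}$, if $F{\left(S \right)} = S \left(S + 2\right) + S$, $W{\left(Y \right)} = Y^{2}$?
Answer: $\frac{1}{69650} \approx 1.4358 \cdot 10^{-5}$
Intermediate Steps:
$F{\left(S \right)} = S + S \left(2 + S\right)$ ($F{\left(S \right)} = S \left(2 + S\right) + S = S + S \left(2 + S\right)$)
$\frac{1}{F{\left(W{\left(18 \right)} \right)} - 36298} = \frac{1}{18^{2} \left(3 + 18^{2}\right) - 36298} = \frac{1}{324 \left(3 + 324\right) - 36298} = \frac{1}{324 \cdot 327 - 36298} = \frac{1}{105948 - 36298} = \frac{1}{69650}$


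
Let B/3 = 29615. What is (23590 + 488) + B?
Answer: 112923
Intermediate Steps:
B = 88845 (B = 3*29615 = 88845)
(23590 + 488) + B = (23590 + 488) + 88845 = 24078 + 88845 = 112923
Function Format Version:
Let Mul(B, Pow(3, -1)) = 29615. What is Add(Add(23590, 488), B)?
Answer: 112923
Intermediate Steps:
B = 88845 (B = Mul(3, 29615) = 88845)
Add(Add(23590, 488), B) = Add(Add(23590, 488), 88845) = Add(24078, 88845) = 112923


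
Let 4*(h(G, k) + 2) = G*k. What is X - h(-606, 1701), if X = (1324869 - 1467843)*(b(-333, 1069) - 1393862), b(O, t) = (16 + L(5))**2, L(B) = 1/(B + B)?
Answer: 4981230575024/25 ≈ 1.9925e+11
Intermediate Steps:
h(G, k) = -2 + G*k/4 (h(G, k) = -2 + (G*k)/4 = -2 + G*k/4)
L(B) = 1/(2*B)
b(O, t) = 25921/100 (b(O, t) = (16 + (1/2)/5)**2 = (16 + (1/2)*(1/5))**2 = (16 + 1/10)**2 = (161/10)**2 = 25921/100)
X = 9962448264873/50 (X = (1324869 - 1467843)*(25921/100 - 1393862) = -142974*(-139360279/100) = 9962448264873/50 ≈ 1.9925e+11)
X - h(-606, 1701) = 9962448264873/50 - (-2 + (1/4)*(-606)*1701) = 9962448264873/50 - (-2 - 515403/2) = 9962448264873/50 - 1*(-515407/2) = 9962448264873/50 + 515407/2 = 4981230575024/25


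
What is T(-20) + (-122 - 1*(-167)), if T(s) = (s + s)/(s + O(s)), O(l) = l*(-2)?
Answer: 43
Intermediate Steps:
O(l) = -2*l
T(s) = -2 (T(s) = (s + s)/(s - 2*s) = (2*s)/((-s)) = (2*s)*(-1/s) = -2)
T(-20) + (-122 - 1*(-167)) = -2 + (-122 - 1*(-167)) = -2 + (-122 + 167) = -2 + 45 = 43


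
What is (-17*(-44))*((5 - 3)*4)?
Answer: 5984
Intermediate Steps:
(-17*(-44))*((5 - 3)*4) = 748*(2*4) = 748*8 = 5984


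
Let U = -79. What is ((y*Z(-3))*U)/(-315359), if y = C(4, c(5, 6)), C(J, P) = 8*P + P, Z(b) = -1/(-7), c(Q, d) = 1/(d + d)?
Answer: 237/8830052 ≈ 2.6840e-5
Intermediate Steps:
c(Q, d) = 1/(2*d)
Z(b) = ⅐ (Z(b) = -1*(-⅐) = ⅐)
C(J, P) = 9*P
y = ¾ (y = 9*((½)/6) = 9*((½)*(⅙)) = 9*(1/12) = ¾ ≈ 0.75000)
((y*Z(-3))*U)/(-315359) = (((¾)*(⅐))*(-79))/(-315359) = ((3/28)*(-79))*(-1/315359) = -237/28*(-1/315359) = 237/8830052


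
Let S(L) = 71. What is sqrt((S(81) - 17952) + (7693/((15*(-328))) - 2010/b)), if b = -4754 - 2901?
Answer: I*sqrt(253655332907963190)/3766260 ≈ 133.72*I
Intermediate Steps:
b = -7655
sqrt((S(81) - 17952) + (7693/((15*(-328))) - 2010/b)) = sqrt((71 - 17952) + (7693/((15*(-328))) - 2010/(-7655))) = sqrt(-17881 + (7693/(-4920) - 2010*(-1/7655))) = sqrt(-17881 + (7693*(-1/4920) + 402/1531)) = sqrt(-17881 + (-7693/4920 + 402/1531)) = sqrt(-17881 - 9800143/7532520) = sqrt(-134698790263/7532520) = I*sqrt(253655332907963190)/3766260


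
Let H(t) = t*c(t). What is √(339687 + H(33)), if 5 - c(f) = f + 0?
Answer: √338763 ≈ 582.03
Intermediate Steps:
c(f) = 5 - f (c(f) = 5 - (f + 0) = 5 - f)
H(t) = t*(5 - t)
√(339687 + H(33)) = √(339687 + 33*(5 - 1*33)) = √(339687 + 33*(5 - 33)) = √(339687 + 33*(-28)) = √(339687 - 924) = √338763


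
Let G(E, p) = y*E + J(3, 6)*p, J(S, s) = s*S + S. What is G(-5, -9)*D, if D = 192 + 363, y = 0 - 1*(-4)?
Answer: -115995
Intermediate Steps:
J(S, s) = S + S*s (J(S, s) = S*s + S = S + S*s)
y = 4 (y = 0 + 4 = 4)
G(E, p) = 4*E + 21*p (G(E, p) = 4*E + (3*(1 + 6))*p = 4*E + (3*7)*p = 4*E + 21*p)
D = 555
G(-5, -9)*D = (4*(-5) + 21*(-9))*555 = (-20 - 189)*555 = -209*555 = -115995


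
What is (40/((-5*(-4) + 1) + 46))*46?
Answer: 1840/67 ≈ 27.463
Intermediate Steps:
(40/((-5*(-4) + 1) + 46))*46 = (40/((20 + 1) + 46))*46 = (40/(21 + 46))*46 = (40/67)*46 = 1840/67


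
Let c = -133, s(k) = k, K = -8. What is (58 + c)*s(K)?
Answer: 600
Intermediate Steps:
(58 + c)*s(K) = (58 - 133)*(-8) = -75*(-8) = 600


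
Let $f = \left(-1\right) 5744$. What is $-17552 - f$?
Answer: $-11808$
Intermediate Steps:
$f = -5744$
$-17552 - f = -17552 - -5744 = -17552 + 5744 = -11808$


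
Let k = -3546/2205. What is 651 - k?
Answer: 159889/245 ≈ 652.61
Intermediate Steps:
k = -394/245 (k = -3546*1/2205 = -394/245 ≈ -1.6082)
651 - k = 651 - 1*(-394/245) = 651 + 394/245 = 159889/245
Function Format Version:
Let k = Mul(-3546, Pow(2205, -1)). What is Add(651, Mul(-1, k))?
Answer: Rational(159889, 245) ≈ 652.61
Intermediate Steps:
k = Rational(-394, 245) (k = Mul(-3546, Rational(1, 2205)) = Rational(-394, 245) ≈ -1.6082)
Add(651, Mul(-1, k)) = Add(651, Mul(-1, Rational(-394, 245))) = Add(651, Rational(394, 245)) = Rational(159889, 245)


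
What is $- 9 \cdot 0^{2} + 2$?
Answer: $2$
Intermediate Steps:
$- 9 \cdot 0^{2} + 2 = \left(-9\right) 0 + 2 = 0 + 2 = 2$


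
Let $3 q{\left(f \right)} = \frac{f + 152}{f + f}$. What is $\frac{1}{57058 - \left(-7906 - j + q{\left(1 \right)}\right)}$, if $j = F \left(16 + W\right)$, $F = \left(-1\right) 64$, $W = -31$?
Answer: $\frac{2}{131797} \approx 1.5175 \cdot 10^{-5}$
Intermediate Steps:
$F = -64$
$q{\left(f \right)} = \frac{152 + f}{6 f}$ ($q{\left(f \right)} = \frac{\left(f + 152\right) \frac{1}{f + f}}{3} = \frac{\left(152 + f\right) \frac{1}{2 f}}{3} = \frac{\frac{1}{2} \frac{1}{f} \left(152 + f\right)}{3} = \frac{152 + f}{6 f}$)
$j = 960$ ($j = - 64 \left(16 - 31\right) = \left(-64\right) \left(-15\right) = 960$)
$\frac{1}{57058 - \left(-7906 - j + q{\left(1 \right)}\right)} = \frac{1}{57058 - \left(-960 - 7906 + \frac{152 + 1}{6 \cdot 1}\right)} = \frac{1}{57058 + \left(960 - \left(\frac{1}{6} \cdot 1 \cdot 153 - 7906\right)\right)} = \frac{1}{57058 + \left(960 - \left(\frac{51}{2} - 7906\right)\right)} = \frac{1}{57058 + \left(960 - - \frac{15761}{2}\right)} = \frac{1}{57058 + \left(960 + \frac{15761}{2}\right)} = \frac{1}{57058 + \frac{17681}{2}} = \frac{1}{\frac{131797}{2}} = \frac{2}{131797}$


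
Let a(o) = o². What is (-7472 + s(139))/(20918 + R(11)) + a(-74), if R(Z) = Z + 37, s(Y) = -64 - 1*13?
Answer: 114802267/20966 ≈ 5475.6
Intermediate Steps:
s(Y) = -77 (s(Y) = -64 - 13 = -77)
R(Z) = 37 + Z
(-7472 + s(139))/(20918 + R(11)) + a(-74) = (-7472 - 77)/(20918 + (37 + 11)) + (-74)² = -7549/(20918 + 48) + 5476 = -7549/20966 + 5476 = 114802267/20966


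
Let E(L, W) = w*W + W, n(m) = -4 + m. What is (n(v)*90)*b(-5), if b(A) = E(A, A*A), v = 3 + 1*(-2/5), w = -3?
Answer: 6300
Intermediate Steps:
v = 13/5 (v = 3 + 1*(-2*1/5) = 3 + 1*(-2/5) = 3 - 2/5 = 13/5 ≈ 2.6000)
E(L, W) = -2*W (E(L, W) = -3*W + W = -2*W)
b(A) = -2*A**2 (b(A) = -2*A*A = -2*A**2)
(n(v)*90)*b(-5) = ((-4 + 13/5)*90)*(-2*(-5)**2) = (-7/5*90)*(-2*25) = -126*(-50) = 6300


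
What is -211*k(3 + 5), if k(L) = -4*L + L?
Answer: 5064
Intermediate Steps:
k(L) = -3*L
-211*k(3 + 5) = -(-633)*(3 + 5) = -(-633)*8 = -211*(-24) = 5064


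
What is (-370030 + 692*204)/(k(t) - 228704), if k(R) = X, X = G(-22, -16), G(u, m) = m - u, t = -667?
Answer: 2791/2789 ≈ 1.0007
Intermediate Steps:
X = 6 (X = -16 - 1*(-22) = -16 + 22 = 6)
k(R) = 6
(-370030 + 692*204)/(k(t) - 228704) = (-370030 + 692*204)/(6 - 228704) = (-370030 + 141168)/(-228698) = -228862*(-1/228698) = 2791/2789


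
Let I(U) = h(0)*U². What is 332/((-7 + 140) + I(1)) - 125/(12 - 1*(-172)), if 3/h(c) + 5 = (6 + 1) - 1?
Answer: 5511/3128 ≈ 1.7618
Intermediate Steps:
h(c) = 3 (h(c) = 3/(-5 + ((6 + 1) - 1)) = 3/(-5 + (7 - 1)) = 3/(-5 + 6) = 3/1 = 3*1 = 3)
I(U) = 3*U²
332/((-7 + 140) + I(1)) - 125/(12 - 1*(-172)) = 332/((-7 + 140) + 3*1²) - 125/(12 - 1*(-172)) = 332/(133 + 3*1) - 125/(12 + 172) = 332/(133 + 3) - 125/184 = 332/136 - 125*1/184 = 332*(1/136) - 125/184 = 83/34 - 125/184 = 5511/3128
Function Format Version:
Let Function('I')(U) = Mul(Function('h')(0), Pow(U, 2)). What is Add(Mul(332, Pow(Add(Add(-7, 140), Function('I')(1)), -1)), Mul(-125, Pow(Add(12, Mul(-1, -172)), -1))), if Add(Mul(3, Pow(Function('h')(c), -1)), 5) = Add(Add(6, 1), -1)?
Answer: Rational(5511, 3128) ≈ 1.7618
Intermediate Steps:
Function('h')(c) = 3 (Function('h')(c) = Mul(3, Pow(Add(-5, Add(Add(6, 1), -1)), -1)) = Mul(3, Pow(Add(-5, Add(7, -1)), -1)) = Mul(3, Pow(Add(-5, 6), -1)) = Mul(3, Pow(1, -1)) = Mul(3, 1) = 3)
Function('I')(U) = Mul(3, Pow(U, 2))
Add(Mul(332, Pow(Add(Add(-7, 140), Function('I')(1)), -1)), Mul(-125, Pow(Add(12, Mul(-1, -172)), -1))) = Add(Mul(332, Pow(Add(Add(-7, 140), Mul(3, Pow(1, 2))), -1)), Mul(-125, Pow(Add(12, Mul(-1, -172)), -1))) = Add(Mul(332, Pow(Add(133, Mul(3, 1)), -1)), Mul(-125, Pow(Add(12, 172), -1))) = Add(Mul(332, Pow(Add(133, 3), -1)), Mul(-125, Pow(184, -1))) = Add(Mul(332, Pow(136, -1)), Mul(-125, Rational(1, 184))) = Add(Mul(332, Rational(1, 136)), Rational(-125, 184)) = Add(Rational(83, 34), Rational(-125, 184)) = Rational(5511, 3128)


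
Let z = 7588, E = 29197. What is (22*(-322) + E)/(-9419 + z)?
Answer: -22113/1831 ≈ -12.077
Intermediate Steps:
(22*(-322) + E)/(-9419 + z) = (22*(-322) + 29197)/(-9419 + 7588) = (-7084 + 29197)/(-1831) = 22113*(-1/1831) = -22113/1831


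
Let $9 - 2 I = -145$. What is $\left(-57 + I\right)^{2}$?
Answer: $400$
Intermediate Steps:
$I = 77$ ($I = \frac{9}{2} - - \frac{145}{2} = \frac{9}{2} + \frac{145}{2} = 77$)
$\left(-57 + I\right)^{2} = \left(-57 + 77\right)^{2} = 20^{2} = 400$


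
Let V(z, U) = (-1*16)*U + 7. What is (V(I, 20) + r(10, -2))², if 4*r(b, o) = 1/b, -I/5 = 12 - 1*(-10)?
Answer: 156725361/1600 ≈ 97953.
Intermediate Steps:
I = -110 (I = -5*(12 - 1*(-10)) = -5*(12 + 10) = -5*22 = -110)
r(b, o) = 1/(4*b)
V(z, U) = 7 - 16*U (V(z, U) = -16*U + 7 = 7 - 16*U)
(V(I, 20) + r(10, -2))² = ((7 - 16*20) + (¼)/10)² = ((7 - 320) + (¼)*(⅒))² = (-313 + 1/40)² = (-12519/40)² = 156725361/1600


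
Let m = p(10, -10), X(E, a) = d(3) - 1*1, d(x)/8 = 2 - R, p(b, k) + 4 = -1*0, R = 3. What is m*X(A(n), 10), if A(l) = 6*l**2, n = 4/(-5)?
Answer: 36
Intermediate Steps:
n = -4/5 (n = 4*(-1/5) = -4/5 ≈ -0.80000)
p(b, k) = -4 (p(b, k) = -4 - 1*0 = -4 + 0 = -4)
d(x) = -8 (d(x) = 8*(2 - 1*3) = 8*(2 - 3) = 8*(-1) = -8)
X(E, a) = -9 (X(E, a) = -8 - 1*1 = -8 - 1 = -9)
m = -4
m*X(A(n), 10) = -4*(-9) = 36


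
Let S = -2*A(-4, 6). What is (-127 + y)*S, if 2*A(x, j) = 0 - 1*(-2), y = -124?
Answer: 502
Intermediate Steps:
A(x, j) = 1 (A(x, j) = (0 - 1*(-2))/2 = (0 + 2)/2 = (1/2)*2 = 1)
S = -2 (S = -2*1 = -2)
(-127 + y)*S = (-127 - 124)*(-2) = -251*(-2) = 502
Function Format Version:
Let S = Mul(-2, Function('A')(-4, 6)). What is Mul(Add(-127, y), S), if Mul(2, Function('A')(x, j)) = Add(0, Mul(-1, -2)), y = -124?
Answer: 502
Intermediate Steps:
Function('A')(x, j) = 1 (Function('A')(x, j) = Mul(Rational(1, 2), Add(0, Mul(-1, -2))) = Mul(Rational(1, 2), Add(0, 2)) = Mul(Rational(1, 2), 2) = 1)
S = -2 (S = Mul(-2, 1) = -2)
Mul(Add(-127, y), S) = Mul(Add(-127, -124), -2) = Mul(-251, -2) = 502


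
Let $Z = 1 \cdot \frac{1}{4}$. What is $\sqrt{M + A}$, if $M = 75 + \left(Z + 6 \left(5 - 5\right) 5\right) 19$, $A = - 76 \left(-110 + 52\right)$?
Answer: $\frac{\sqrt{17951}}{2} \approx 66.991$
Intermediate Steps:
$Z = \frac{1}{4}$ ($Z = 1 \cdot \frac{1}{4} = \frac{1}{4} \approx 0.25$)
$A = 4408$ ($A = \left(-76\right) \left(-58\right) = 4408$)
$M = \frac{319}{4}$ ($M = 75 + \left(\frac{1}{4} + 6 \left(5 - 5\right) 5\right) 19 = 75 + \left(\frac{1}{4} + 6 \cdot 0 \cdot 5\right) 19 = 75 + \left(\frac{1}{4} + 0 \cdot 5\right) 19 = 75 + \left(\frac{1}{4} + 0\right) 19 = 75 + \frac{1}{4} \cdot 19 = 75 + \frac{19}{4} = \frac{319}{4} \approx 79.75$)
$\sqrt{M + A} = \sqrt{\frac{319}{4} + 4408} = \sqrt{\frac{17951}{4}} = \frac{\sqrt{17951}}{2}$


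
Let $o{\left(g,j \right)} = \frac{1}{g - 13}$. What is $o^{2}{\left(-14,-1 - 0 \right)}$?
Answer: $\frac{1}{729} \approx 0.0013717$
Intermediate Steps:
$o{\left(g,j \right)} = \frac{1}{-13 + g}$
$o^{2}{\left(-14,-1 - 0 \right)} = \left(\frac{1}{-13 - 14}\right)^{2} = \left(\frac{1}{-27}\right)^{2} = \left(- \frac{1}{27}\right)^{2} = \frac{1}{729}$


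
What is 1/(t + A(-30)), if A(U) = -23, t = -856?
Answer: -1/879 ≈ -0.0011377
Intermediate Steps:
1/(t + A(-30)) = 1/(-856 - 23) = 1/(-879) = -1/879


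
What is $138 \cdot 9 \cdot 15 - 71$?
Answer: $18559$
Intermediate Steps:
$138 \cdot 9 \cdot 15 - 71 = 138 \cdot 135 - 71 = 18630 - 71 = 18559$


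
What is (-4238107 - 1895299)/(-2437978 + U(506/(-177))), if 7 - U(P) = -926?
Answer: 6133406/2437045 ≈ 2.5167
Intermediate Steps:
U(P) = 933 (U(P) = 7 - 1*(-926) = 7 + 926 = 933)
(-4238107 - 1895299)/(-2437978 + U(506/(-177))) = (-4238107 - 1895299)/(-2437978 + 933) = -6133406/(-2437045) = -6133406*(-1/2437045) = 6133406/2437045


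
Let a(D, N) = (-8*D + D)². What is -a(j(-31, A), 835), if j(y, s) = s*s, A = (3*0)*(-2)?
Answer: 0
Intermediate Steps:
A = 0 (A = 0*(-2) = 0)
j(y, s) = s²
a(D, N) = 49*D² (a(D, N) = (-7*D)² = 49*D²)
-a(j(-31, A), 835) = -49*(0²)² = -49*0² = -49*0 = -1*0 = 0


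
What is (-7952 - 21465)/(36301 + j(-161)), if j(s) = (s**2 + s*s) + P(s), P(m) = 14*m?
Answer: -29417/85889 ≈ -0.34250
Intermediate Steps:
j(s) = 2*s**2 + 14*s (j(s) = (s**2 + s*s) + 14*s = (s**2 + s**2) + 14*s = 2*s**2 + 14*s)
(-7952 - 21465)/(36301 + j(-161)) = (-7952 - 21465)/(36301 + 2*(-161)*(7 - 161)) = -29417/(36301 + 2*(-161)*(-154)) = -29417/(36301 + 49588) = -29417/85889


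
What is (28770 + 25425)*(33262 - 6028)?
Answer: 1475946630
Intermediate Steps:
(28770 + 25425)*(33262 - 6028) = 54195*27234 = 1475946630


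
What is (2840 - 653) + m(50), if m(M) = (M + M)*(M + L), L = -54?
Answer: 1787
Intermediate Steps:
m(M) = 2*M*(-54 + M) (m(M) = (M + M)*(M - 54) = (2*M)*(-54 + M) = 2*M*(-54 + M))
(2840 - 653) + m(50) = (2840 - 653) + 2*50*(-54 + 50) = 2187 + 2*50*(-4) = 2187 - 400 = 1787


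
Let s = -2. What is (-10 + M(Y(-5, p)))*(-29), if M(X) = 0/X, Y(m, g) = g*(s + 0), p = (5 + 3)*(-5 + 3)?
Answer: 290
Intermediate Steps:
p = -16 (p = 8*(-2) = -16)
Y(m, g) = -2*g (Y(m, g) = g*(-2 + 0) = g*(-2) = -2*g)
M(X) = 0
(-10 + M(Y(-5, p)))*(-29) = (-10 + 0)*(-29) = -10*(-29) = 290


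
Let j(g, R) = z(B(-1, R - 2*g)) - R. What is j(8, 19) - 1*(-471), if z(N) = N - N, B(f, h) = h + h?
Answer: 452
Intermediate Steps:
B(f, h) = 2*h
z(N) = 0
j(g, R) = -R (j(g, R) = 0 - R = -R)
j(8, 19) - 1*(-471) = -1*19 - 1*(-471) = -19 + 471 = 452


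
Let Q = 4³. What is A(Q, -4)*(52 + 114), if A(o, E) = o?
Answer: 10624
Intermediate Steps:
Q = 64
A(Q, -4)*(52 + 114) = 64*(52 + 114) = 64*166 = 10624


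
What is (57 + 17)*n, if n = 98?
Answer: 7252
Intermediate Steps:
(57 + 17)*n = (57 + 17)*98 = 74*98 = 7252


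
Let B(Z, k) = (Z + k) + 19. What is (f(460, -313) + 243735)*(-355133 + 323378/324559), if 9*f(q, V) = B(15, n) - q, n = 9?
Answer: -28087869583448318/324559 ≈ -8.6542e+10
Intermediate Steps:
B(Z, k) = 19 + Z + k
f(q, V) = 43/9 - q/9 (f(q, V) = ((19 + 15 + 9) - q)/9 = (43 - q)/9 = 43/9 - q/9)
(f(460, -313) + 243735)*(-355133 + 323378/324559) = ((43/9 - ⅑*460) + 243735)*(-355133 + 323378/324559) = ((43/9 - 460/9) + 243735)*(-355133 + 323378*(1/324559)) = (-139/3 + 243735)*(-355133 + 323378/324559) = (731066/3)*(-115261287969/324559) = -28087869583448318/324559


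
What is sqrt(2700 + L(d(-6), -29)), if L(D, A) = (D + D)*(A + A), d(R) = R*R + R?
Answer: 2*I*sqrt(195) ≈ 27.928*I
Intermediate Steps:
d(R) = R + R**2 (d(R) = R**2 + R = R + R**2)
L(D, A) = 4*A*D (L(D, A) = (2*D)*(2*A) = 4*A*D)
sqrt(2700 + L(d(-6), -29)) = sqrt(2700 + 4*(-29)*(-6*(1 - 6))) = sqrt(2700 + 4*(-29)*(-6*(-5))) = sqrt(2700 + 4*(-29)*30) = sqrt(2700 - 3480) = sqrt(-780) = 2*I*sqrt(195)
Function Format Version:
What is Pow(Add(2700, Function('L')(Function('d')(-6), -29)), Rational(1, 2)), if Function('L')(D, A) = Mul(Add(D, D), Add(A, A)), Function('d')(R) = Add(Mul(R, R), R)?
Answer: Mul(2, I, Pow(195, Rational(1, 2))) ≈ Mul(27.928, I)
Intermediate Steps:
Function('d')(R) = Add(R, Pow(R, 2)) (Function('d')(R) = Add(Pow(R, 2), R) = Add(R, Pow(R, 2)))
Function('L')(D, A) = Mul(4, A, D) (Function('L')(D, A) = Mul(Mul(2, D), Mul(2, A)) = Mul(4, A, D))
Pow(Add(2700, Function('L')(Function('d')(-6), -29)), Rational(1, 2)) = Pow(Add(2700, Mul(4, -29, Mul(-6, Add(1, -6)))), Rational(1, 2)) = Pow(Add(2700, Mul(4, -29, Mul(-6, -5))), Rational(1, 2)) = Pow(Add(2700, Mul(4, -29, 30)), Rational(1, 2)) = Pow(Add(2700, -3480), Rational(1, 2)) = Pow(-780, Rational(1, 2)) = Mul(2, I, Pow(195, Rational(1, 2)))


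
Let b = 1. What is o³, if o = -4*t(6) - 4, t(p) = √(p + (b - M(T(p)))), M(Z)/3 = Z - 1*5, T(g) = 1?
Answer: -3712 - 1408*√19 ≈ -9849.3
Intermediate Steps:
M(Z) = -15 + 3*Z (M(Z) = 3*(Z - 1*5) = 3*(Z - 5) = 3*(-5 + Z) = -15 + 3*Z)
t(p) = √(13 + p) (t(p) = √(p + (1 - (-15 + 3*1))) = √(p + (1 - (-15 + 3))) = √(p + (1 - 1*(-12))) = √(p + (1 + 12)) = √(p + 13) = √(13 + p))
o = -4 - 4*√19 (o = -4*√(13 + 6) - 4 = -4*√19 - 4 = -4 - 4*√19 ≈ -21.436)
o³ = (-4 - 4*√19)³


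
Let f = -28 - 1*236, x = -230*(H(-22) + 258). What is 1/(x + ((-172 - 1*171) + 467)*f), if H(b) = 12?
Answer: -1/94836 ≈ -1.0545e-5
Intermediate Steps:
x = -62100 (x = -230*(12 + 258) = -230*270 = -62100)
f = -264 (f = -28 - 236 = -264)
1/(x + ((-172 - 1*171) + 467)*f) = 1/(-62100 + ((-172 - 1*171) + 467)*(-264)) = 1/(-62100 + ((-172 - 171) + 467)*(-264)) = 1/(-62100 + (-343 + 467)*(-264)) = 1/(-62100 + 124*(-264)) = 1/(-62100 - 32736) = 1/(-94836) = -1/94836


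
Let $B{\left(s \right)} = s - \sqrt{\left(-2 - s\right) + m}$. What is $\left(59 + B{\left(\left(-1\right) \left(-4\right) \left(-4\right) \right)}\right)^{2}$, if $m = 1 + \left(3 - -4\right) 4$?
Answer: $\left(43 - \sqrt{43}\right)^{2} \approx 1328.1$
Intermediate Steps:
$m = 29$ ($m = 1 + \left(3 + 4\right) 4 = 1 + 7 \cdot 4 = 1 + 28 = 29$)
$B{\left(s \right)} = s - \sqrt{27 - s}$ ($B{\left(s \right)} = s - \sqrt{\left(-2 - s\right) + 29} = s - \sqrt{27 - s}$)
$\left(59 + B{\left(\left(-1\right) \left(-4\right) \left(-4\right) \right)}\right)^{2} = \left(59 - \left(\sqrt{27 - \left(-1\right) \left(-4\right) \left(-4\right)} - \left(-1\right) \left(-4\right) \left(-4\right)\right)\right)^{2} = \left(59 - \left(16 + \sqrt{27 - 4 \left(-4\right)}\right)\right)^{2} = \left(59 - \left(16 + \sqrt{27 - -16}\right)\right)^{2} = \left(59 - \left(16 + \sqrt{27 + 16}\right)\right)^{2} = \left(59 - \left(16 + \sqrt{43}\right)\right)^{2} = \left(43 - \sqrt{43}\right)^{2}$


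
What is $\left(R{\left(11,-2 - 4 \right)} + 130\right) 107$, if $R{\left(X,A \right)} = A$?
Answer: $13268$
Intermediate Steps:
$\left(R{\left(11,-2 - 4 \right)} + 130\right) 107 = \left(\left(-2 - 4\right) + 130\right) 107 = \left(-6 + 130\right) 107 = 124 \cdot 107 = 13268$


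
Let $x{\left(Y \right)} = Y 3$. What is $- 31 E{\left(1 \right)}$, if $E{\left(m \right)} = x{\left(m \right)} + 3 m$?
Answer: $-186$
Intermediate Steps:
$x{\left(Y \right)} = 3 Y$
$E{\left(m \right)} = 6 m$ ($E{\left(m \right)} = 3 m + 3 m = 6 m$)
$- 31 E{\left(1 \right)} = - 31 \cdot 6 \cdot 1 = \left(-31\right) 6 = -186$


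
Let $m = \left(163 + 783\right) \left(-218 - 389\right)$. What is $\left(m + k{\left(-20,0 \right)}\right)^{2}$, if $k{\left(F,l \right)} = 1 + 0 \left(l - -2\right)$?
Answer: $329729756841$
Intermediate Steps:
$m = -574222$ ($m = 946 \left(-607\right) = -574222$)
$k{\left(F,l \right)} = 1$ ($k{\left(F,l \right)} = 1 + 0 \left(l + 2\right) = 1 + 0 \left(2 + l\right) = 1 + 0 = 1$)
$\left(m + k{\left(-20,0 \right)}\right)^{2} = \left(-574222 + 1\right)^{2} = \left(-574221\right)^{2} = 329729756841$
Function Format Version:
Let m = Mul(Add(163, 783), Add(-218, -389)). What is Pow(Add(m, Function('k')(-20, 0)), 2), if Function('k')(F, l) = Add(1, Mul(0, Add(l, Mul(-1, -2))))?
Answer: 329729756841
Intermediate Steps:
m = -574222 (m = Mul(946, -607) = -574222)
Function('k')(F, l) = 1 (Function('k')(F, l) = Add(1, Mul(0, Add(l, 2))) = Add(1, Mul(0, Add(2, l))) = Add(1, 0) = 1)
Pow(Add(m, Function('k')(-20, 0)), 2) = Pow(Add(-574222, 1), 2) = Pow(-574221, 2) = 329729756841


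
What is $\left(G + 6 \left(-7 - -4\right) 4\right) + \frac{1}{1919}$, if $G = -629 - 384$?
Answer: $- \frac{2082114}{1919} \approx -1085.0$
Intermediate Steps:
$G = -1013$ ($G = -629 - 384 = -1013$)
$\left(G + 6 \left(-7 - -4\right) 4\right) + \frac{1}{1919} = \left(-1013 + 6 \left(-7 - -4\right) 4\right) + \frac{1}{1919} = \left(-1013 + 6 \left(-7 + 4\right) 4\right) + \frac{1}{1919} = \left(-1013 + 6 \left(-3\right) 4\right) + \frac{1}{1919} = \left(-1013 - 72\right) + \frac{1}{1919} = -1085 + \frac{1}{1919} = - \frac{2082114}{1919}$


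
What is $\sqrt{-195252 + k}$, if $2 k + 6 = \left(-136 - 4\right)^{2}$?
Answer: $i \sqrt{185455} \approx 430.65 i$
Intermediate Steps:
$k = 9797$ ($k = -3 + \frac{\left(-136 - 4\right)^{2}}{2} = -3 + \frac{\left(-140\right)^{2}}{2} = -3 + \frac{1}{2} \cdot 19600 = -3 + 9800 = 9797$)
$\sqrt{-195252 + k} = \sqrt{-195252 + 9797} = \sqrt{-185455} = i \sqrt{185455}$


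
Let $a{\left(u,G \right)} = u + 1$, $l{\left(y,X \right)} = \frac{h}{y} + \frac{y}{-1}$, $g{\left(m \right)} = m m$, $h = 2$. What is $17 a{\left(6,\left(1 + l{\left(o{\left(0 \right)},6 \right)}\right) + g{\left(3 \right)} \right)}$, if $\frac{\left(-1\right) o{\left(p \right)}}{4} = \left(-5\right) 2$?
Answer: $119$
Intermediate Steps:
$o{\left(p \right)} = 40$ ($o{\left(p \right)} = - 4 \left(\left(-5\right) 2\right) = \left(-4\right) \left(-10\right) = 40$)
$g{\left(m \right)} = m^{2}$
$l{\left(y,X \right)} = - y + \frac{2}{y}$ ($l{\left(y,X \right)} = \frac{2}{y} + \frac{y}{-1} = \frac{2}{y} + y \left(-1\right) = \frac{2}{y} - y = - y + \frac{2}{y}$)
$a{\left(u,G \right)} = 1 + u$
$17 a{\left(6,\left(1 + l{\left(o{\left(0 \right)},6 \right)}\right) + g{\left(3 \right)} \right)} = 17 \left(1 + 6\right) = 17 \cdot 7 = 119$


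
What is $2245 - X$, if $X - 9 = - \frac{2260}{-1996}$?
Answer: $\frac{1115199}{499} \approx 2234.9$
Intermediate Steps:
$X = \frac{5056}{499}$ ($X = 9 - \frac{2260}{-1996} = 9 - - \frac{565}{499} = 9 + \frac{565}{499} = \frac{5056}{499} \approx 10.132$)
$2245 - X = 2245 - \frac{5056}{499} = \frac{1115199}{499}$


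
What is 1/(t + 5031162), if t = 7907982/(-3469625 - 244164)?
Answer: 3713789/18684666184836 ≈ 1.9876e-7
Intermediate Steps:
t = -7907982/3713789 (t = 7907982/(-3713789) = 7907982*(-1/3713789) = -7907982/3713789 ≈ -2.1294)
1/(t + 5031162) = 1/(-7907982/3713789 + 5031162) = 1/(18684666184836/3713789) = 3713789/18684666184836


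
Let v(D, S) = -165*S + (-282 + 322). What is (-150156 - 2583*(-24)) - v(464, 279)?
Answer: -42169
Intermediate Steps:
v(D, S) = 40 - 165*S (v(D, S) = -165*S + 40 = 40 - 165*S)
(-150156 - 2583*(-24)) - v(464, 279) = (-150156 - 2583*(-24)) - (40 - 165*279) = (-150156 - 1*(-61992)) - (40 - 46035) = (-150156 + 61992) - 1*(-45995) = -88164 + 45995 = -42169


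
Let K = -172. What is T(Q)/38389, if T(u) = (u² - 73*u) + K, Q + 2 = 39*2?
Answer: 56/38389 ≈ 0.0014588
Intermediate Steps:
Q = 76 (Q = -2 + 39*2 = -2 + 78 = 76)
T(u) = -172 + u² - 73*u (T(u) = (u² - 73*u) - 172 = -172 + u² - 73*u)
T(Q)/38389 = (-172 + 76² - 73*76)/38389 = (-172 + 5776 - 5548)*(1/38389) = 56*(1/38389) = 56/38389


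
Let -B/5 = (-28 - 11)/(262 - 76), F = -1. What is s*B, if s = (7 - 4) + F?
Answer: 65/31 ≈ 2.0968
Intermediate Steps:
B = 65/62 (B = -5*(-28 - 11)/(262 - 76) = -(-195)/186 = -5*(-13/62) = 65/62 ≈ 1.0484)
s = 2 (s = (7 - 4) - 1 = 3 - 1 = 2)
s*B = 2*(65/62) = 65/31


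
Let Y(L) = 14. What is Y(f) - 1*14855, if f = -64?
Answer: -14841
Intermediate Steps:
Y(f) - 1*14855 = 14 - 1*14855 = 14 - 14855 = -14841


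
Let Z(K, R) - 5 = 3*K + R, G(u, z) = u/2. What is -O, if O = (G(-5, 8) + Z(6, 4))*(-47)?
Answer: 2303/2 ≈ 1151.5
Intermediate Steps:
G(u, z) = u/2 (G(u, z) = u*(1/2) = u/2)
Z(K, R) = 5 + R + 3*K (Z(K, R) = 5 + (3*K + R) = 5 + (R + 3*K) = 5 + R + 3*K)
O = -2303/2 (O = ((1/2)*(-5) + (5 + 4 + 3*6))*(-47) = (-5/2 + (5 + 4 + 18))*(-47) = (-5/2 + 27)*(-47) = (49/2)*(-47) = -2303/2 ≈ -1151.5)
-O = -1*(-2303/2) = 2303/2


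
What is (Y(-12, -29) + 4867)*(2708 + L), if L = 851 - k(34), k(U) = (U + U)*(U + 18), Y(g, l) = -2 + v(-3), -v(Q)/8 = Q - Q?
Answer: 111895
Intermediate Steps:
v(Q) = 0 (v(Q) = -8*(Q - Q) = -8*0 = 0)
Y(g, l) = -2 (Y(g, l) = -2 + 0 = -2)
k(U) = 2*U*(18 + U) (k(U) = (2*U)*(18 + U) = 2*U*(18 + U))
L = -2685 (L = 851 - 2*34*(18 + 34) = 851 - 2*34*52 = 851 - 1*3536 = 851 - 3536 = -2685)
(Y(-12, -29) + 4867)*(2708 + L) = (-2 + 4867)*(2708 - 2685) = 4865*23 = 111895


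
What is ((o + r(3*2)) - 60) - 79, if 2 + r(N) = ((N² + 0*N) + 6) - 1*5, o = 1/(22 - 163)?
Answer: -14665/141 ≈ -104.01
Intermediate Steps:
o = -1/141 (o = 1/(-141) = -1/141 ≈ -0.0070922)
r(N) = -1 + N² (r(N) = -2 + (((N² + 0*N) + 6) - 1*5) = -2 + (((N² + 0) + 6) - 5) = -2 + ((N² + 6) - 5) = -2 + ((6 + N²) - 5) = -2 + (1 + N²) = -1 + N²)
((o + r(3*2)) - 60) - 79 = ((-1/141 + (-1 + (3*2)²)) - 60) - 79 = ((-1/141 + (-1 + 6²)) - 60) - 79 = ((-1/141 + (-1 + 36)) - 60) - 79 = ((-1/141 + 35) - 60) - 79 = (4934/141 - 60) - 79 = -3526/141 - 79 = -14665/141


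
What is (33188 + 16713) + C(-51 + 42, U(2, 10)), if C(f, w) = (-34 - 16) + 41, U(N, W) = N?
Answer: 49892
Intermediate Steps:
C(f, w) = -9 (C(f, w) = -50 + 41 = -9)
(33188 + 16713) + C(-51 + 42, U(2, 10)) = (33188 + 16713) - 9 = 49901 - 9 = 49892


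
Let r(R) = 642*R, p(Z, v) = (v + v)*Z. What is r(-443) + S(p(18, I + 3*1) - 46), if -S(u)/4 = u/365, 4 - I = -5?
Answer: -103809734/365 ≈ -2.8441e+5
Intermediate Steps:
I = 9 (I = 4 - 1*(-5) = 4 + 5 = 9)
p(Z, v) = 2*Z*v (p(Z, v) = (2*v)*Z = 2*Z*v)
S(u) = -4*u/365
r(-443) + S(p(18, I + 3*1) - 46) = 642*(-443) - 4*(2*18*(9 + 3*1) - 46)/365 = -284406 - 4*(2*18*(9 + 3) - 46)/365 = -284406 - 4*(2*18*12 - 46)/365 = -284406 - 4*(432 - 46)/365 = -284406 - 4/365*386 = -284406 - 1544/365 = -103809734/365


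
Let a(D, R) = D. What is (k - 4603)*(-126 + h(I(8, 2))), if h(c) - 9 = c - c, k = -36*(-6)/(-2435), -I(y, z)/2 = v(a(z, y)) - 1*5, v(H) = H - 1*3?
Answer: 1311396957/2435 ≈ 5.3856e+5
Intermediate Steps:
v(H) = -3 + H (v(H) = H - 3 = -3 + H)
I(y, z) = 16 - 2*z (I(y, z) = -2*((-3 + z) - 1*5) = -2*((-3 + z) - 5) = -2*(-8 + z) = 16 - 2*z)
k = -216/2435 (k = 216*(-1/2435) = -216/2435 ≈ -0.088706)
h(c) = 9 (h(c) = 9 + (c - c) = 9 + 0 = 9)
(k - 4603)*(-126 + h(I(8, 2))) = (-216/2435 - 4603)*(-126 + 9) = -11208521/2435*(-117) = 1311396957/2435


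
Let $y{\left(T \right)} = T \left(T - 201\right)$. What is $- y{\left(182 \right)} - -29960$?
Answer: $33418$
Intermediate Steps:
$y{\left(T \right)} = T \left(-201 + T\right)$
$- y{\left(182 \right)} - -29960 = - 182 \left(-201 + 182\right) - -29960 = - 182 \left(-19\right) + 29960 = \left(-1\right) \left(-3458\right) + 29960 = 3458 + 29960 = 33418$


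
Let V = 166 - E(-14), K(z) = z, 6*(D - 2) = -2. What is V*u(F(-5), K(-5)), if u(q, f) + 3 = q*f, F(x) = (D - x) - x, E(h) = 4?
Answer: -9936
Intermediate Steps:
D = 5/3 (D = 2 + (1/6)*(-2) = 2 - 1/3 = 5/3 ≈ 1.6667)
F(x) = 5/3 - 2*x (F(x) = (5/3 - x) - x = 5/3 - 2*x)
V = 162 (V = 166 - 1*4 = 166 - 4 = 162)
u(q, f) = -3 + f*q (u(q, f) = -3 + q*f = -3 + f*q)
V*u(F(-5), K(-5)) = 162*(-3 - 5*(5/3 - 2*(-5))) = 162*(-3 - 5*(5/3 + 10)) = 162*(-3 - 5*35/3) = 162*(-3 - 175/3) = 162*(-184/3) = -9936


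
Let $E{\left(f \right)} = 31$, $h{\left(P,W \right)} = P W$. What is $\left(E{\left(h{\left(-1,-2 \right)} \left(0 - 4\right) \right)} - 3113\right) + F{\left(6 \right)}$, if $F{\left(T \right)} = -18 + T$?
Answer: $-3094$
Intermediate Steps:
$\left(E{\left(h{\left(-1,-2 \right)} \left(0 - 4\right) \right)} - 3113\right) + F{\left(6 \right)} = \left(31 - 3113\right) + \left(-18 + 6\right) = -3082 - 12 = -3094$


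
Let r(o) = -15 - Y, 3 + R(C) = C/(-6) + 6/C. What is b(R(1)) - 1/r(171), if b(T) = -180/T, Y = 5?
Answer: -21583/340 ≈ -63.479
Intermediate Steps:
R(C) = -3 + 6/C - C/6 (R(C) = -3 + (C/(-6) + 6/C) = -3 + (C*(-⅙) + 6/C) = -3 + (-C/6 + 6/C) = -3 + (6/C - C/6) = -3 + 6/C - C/6)
r(o) = -20 (r(o) = -15 - 1*5 = -15 - 5 = -20)
b(R(1)) - 1/r(171) = -180/(-3 + 6/1 - ⅙*1) - 1/(-20) = -180/(-3 + 6*1 - ⅙) - 1*(-1/20) = -180/(-3 + 6 - ⅙) + 1/20 = -180/17/6 + 1/20 = -180*6/17 + 1/20 = -1080/17 + 1/20 = -21583/340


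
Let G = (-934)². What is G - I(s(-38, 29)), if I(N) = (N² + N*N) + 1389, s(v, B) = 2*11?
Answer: 869999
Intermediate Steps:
s(v, B) = 22
I(N) = 1389 + 2*N² (I(N) = (N² + N²) + 1389 = 2*N² + 1389 = 1389 + 2*N²)
G = 872356
G - I(s(-38, 29)) = 872356 - (1389 + 2*22²) = 872356 - (1389 + 2*484) = 872356 - (1389 + 968) = 872356 - 1*2357 = 872356 - 2357 = 869999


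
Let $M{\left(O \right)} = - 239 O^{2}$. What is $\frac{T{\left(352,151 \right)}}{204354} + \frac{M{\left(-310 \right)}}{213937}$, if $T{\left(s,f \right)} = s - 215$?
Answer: $- \frac{4693552927231}{43718881698} \approx -107.36$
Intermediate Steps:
$T{\left(s,f \right)} = -215 + s$ ($T{\left(s,f \right)} = s - 215 = -215 + s$)
$\frac{T{\left(352,151 \right)}}{204354} + \frac{M{\left(-310 \right)}}{213937} = \frac{-215 + 352}{204354} + \frac{\left(-239\right) \left(-310\right)^{2}}{213937} = 137 \cdot \frac{1}{204354} + \left(-239\right) 96100 \cdot \frac{1}{213937} = \frac{137}{204354} - \frac{22967900}{213937} = - \frac{4693552927231}{43718881698}$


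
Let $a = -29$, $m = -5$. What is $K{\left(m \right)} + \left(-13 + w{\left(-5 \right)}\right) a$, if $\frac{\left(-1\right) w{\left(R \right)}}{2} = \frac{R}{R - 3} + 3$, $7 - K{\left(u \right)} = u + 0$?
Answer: $\frac{2397}{4} \approx 599.25$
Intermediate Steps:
$K{\left(u \right)} = 7 - u$ ($K{\left(u \right)} = 7 - \left(u + 0\right) = 7 - u$)
$w{\left(R \right)} = -6 - \frac{2 R}{-3 + R}$ ($w{\left(R \right)} = - 2 \left(\frac{R}{R - 3} + 3\right) = - 2 \left(\frac{R}{-3 + R} + 3\right) = - 2 \left(3 + \frac{R}{-3 + R}\right) = -6 - \frac{2 R}{-3 + R}$)
$K{\left(m \right)} + \left(-13 + w{\left(-5 \right)}\right) a = \left(7 - -5\right) + \left(-13 + \frac{2 \left(9 - -20\right)}{-3 - 5}\right) \left(-29\right) = \left(7 + 5\right) + \left(-13 + \frac{2 \left(9 + 20\right)}{-8}\right) \left(-29\right) = 12 + \left(-13 + 2 \left(- \frac{1}{8}\right) 29\right) \left(-29\right) = 12 + \left(-13 - \frac{29}{4}\right) \left(-29\right) = 12 - - \frac{2349}{4} = 12 + \frac{2349}{4} = \frac{2397}{4}$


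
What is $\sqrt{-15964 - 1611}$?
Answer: $5 i \sqrt{703} \approx 132.57 i$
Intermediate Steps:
$\sqrt{-15964 - 1611} = \sqrt{-17575} = 5 i \sqrt{703}$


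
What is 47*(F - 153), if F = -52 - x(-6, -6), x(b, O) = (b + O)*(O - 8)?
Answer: -17531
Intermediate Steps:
x(b, O) = (-8 + O)*(O + b) (x(b, O) = (O + b)*(-8 + O) = (-8 + O)*(O + b))
F = -220 (F = -52 - ((-6)² - 8*(-6) - 8*(-6) - 6*(-6)) = -52 - (36 + 48 + 48 + 36) = -52 - 1*168 = -52 - 168 = -220)
47*(F - 153) = 47*(-220 - 153) = 47*(-373) = -17531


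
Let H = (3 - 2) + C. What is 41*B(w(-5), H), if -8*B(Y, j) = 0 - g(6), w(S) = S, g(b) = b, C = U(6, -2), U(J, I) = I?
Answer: 123/4 ≈ 30.750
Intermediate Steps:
C = -2
H = -1 (H = (3 - 2) - 2 = 1 - 2 = -1)
B(Y, j) = 3/4 (B(Y, j) = -(0 - 1*6)/8 = -(0 - 6)/8 = -1/8*(-6) = 3/4)
41*B(w(-5), H) = 41*(3/4) = 123/4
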